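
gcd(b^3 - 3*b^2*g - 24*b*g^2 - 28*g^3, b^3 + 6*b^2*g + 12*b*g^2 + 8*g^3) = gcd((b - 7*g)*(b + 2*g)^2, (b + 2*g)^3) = b^2 + 4*b*g + 4*g^2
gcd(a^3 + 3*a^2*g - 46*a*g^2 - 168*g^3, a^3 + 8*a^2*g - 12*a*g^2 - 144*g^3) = a + 6*g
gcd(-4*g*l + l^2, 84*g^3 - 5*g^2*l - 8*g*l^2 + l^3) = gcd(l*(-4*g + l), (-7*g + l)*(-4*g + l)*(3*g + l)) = 4*g - l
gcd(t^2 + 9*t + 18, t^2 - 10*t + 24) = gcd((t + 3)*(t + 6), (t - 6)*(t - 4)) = 1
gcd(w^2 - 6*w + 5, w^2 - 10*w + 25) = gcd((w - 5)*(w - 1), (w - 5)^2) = w - 5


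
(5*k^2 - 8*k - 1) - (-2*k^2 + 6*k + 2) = 7*k^2 - 14*k - 3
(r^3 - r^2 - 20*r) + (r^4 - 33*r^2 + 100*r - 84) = r^4 + r^3 - 34*r^2 + 80*r - 84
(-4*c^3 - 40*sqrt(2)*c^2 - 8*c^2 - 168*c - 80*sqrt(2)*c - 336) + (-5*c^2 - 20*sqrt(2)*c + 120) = -4*c^3 - 40*sqrt(2)*c^2 - 13*c^2 - 168*c - 100*sqrt(2)*c - 216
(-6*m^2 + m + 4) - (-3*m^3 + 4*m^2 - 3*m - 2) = 3*m^3 - 10*m^2 + 4*m + 6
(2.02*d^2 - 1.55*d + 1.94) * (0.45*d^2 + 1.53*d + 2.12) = 0.909*d^4 + 2.3931*d^3 + 2.7839*d^2 - 0.317800000000001*d + 4.1128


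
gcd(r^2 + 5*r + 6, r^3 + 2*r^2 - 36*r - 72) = r + 2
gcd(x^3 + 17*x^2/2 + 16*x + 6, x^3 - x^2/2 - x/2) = x + 1/2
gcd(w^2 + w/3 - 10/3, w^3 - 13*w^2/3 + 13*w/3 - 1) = 1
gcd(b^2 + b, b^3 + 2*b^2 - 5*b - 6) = b + 1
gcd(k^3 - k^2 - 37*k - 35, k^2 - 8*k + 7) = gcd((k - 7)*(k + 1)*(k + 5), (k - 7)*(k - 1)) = k - 7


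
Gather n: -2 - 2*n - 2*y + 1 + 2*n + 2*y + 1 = 0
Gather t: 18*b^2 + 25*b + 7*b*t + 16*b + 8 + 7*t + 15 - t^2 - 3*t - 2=18*b^2 + 41*b - t^2 + t*(7*b + 4) + 21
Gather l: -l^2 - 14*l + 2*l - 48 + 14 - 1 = -l^2 - 12*l - 35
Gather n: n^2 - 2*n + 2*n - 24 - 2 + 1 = n^2 - 25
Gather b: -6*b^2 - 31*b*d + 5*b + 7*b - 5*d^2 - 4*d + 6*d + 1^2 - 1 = -6*b^2 + b*(12 - 31*d) - 5*d^2 + 2*d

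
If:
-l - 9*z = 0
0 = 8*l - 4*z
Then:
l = 0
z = 0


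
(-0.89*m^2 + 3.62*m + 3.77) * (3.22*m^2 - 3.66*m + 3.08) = -2.8658*m^4 + 14.9138*m^3 - 3.851*m^2 - 2.6486*m + 11.6116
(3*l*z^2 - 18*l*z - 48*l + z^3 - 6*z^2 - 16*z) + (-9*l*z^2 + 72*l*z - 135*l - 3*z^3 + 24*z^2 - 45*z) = -6*l*z^2 + 54*l*z - 183*l - 2*z^3 + 18*z^2 - 61*z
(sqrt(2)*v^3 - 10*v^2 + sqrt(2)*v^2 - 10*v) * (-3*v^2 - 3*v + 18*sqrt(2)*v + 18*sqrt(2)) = -3*sqrt(2)*v^5 - 6*sqrt(2)*v^4 + 66*v^4 - 183*sqrt(2)*v^3 + 132*v^3 - 360*sqrt(2)*v^2 + 66*v^2 - 180*sqrt(2)*v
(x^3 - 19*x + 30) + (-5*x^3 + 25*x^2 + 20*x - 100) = -4*x^3 + 25*x^2 + x - 70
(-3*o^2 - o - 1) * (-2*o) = 6*o^3 + 2*o^2 + 2*o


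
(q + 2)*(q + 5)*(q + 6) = q^3 + 13*q^2 + 52*q + 60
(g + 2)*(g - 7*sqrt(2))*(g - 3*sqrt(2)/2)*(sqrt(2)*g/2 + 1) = sqrt(2)*g^4/2 - 15*g^3/2 + sqrt(2)*g^3 - 15*g^2 + 2*sqrt(2)*g^2 + 4*sqrt(2)*g + 21*g + 42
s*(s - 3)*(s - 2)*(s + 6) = s^4 + s^3 - 24*s^2 + 36*s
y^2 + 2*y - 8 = (y - 2)*(y + 4)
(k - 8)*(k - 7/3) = k^2 - 31*k/3 + 56/3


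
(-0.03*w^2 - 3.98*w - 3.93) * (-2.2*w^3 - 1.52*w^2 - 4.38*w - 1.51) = 0.066*w^5 + 8.8016*w^4 + 14.827*w^3 + 23.4513*w^2 + 23.2232*w + 5.9343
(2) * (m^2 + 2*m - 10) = 2*m^2 + 4*m - 20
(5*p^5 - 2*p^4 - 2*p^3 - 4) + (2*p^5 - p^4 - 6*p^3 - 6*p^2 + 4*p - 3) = 7*p^5 - 3*p^4 - 8*p^3 - 6*p^2 + 4*p - 7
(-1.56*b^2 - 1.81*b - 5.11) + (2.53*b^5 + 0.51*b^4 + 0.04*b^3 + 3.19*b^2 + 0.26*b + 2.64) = 2.53*b^5 + 0.51*b^4 + 0.04*b^3 + 1.63*b^2 - 1.55*b - 2.47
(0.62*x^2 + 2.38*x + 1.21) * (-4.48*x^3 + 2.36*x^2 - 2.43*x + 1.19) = -2.7776*x^5 - 9.1992*x^4 - 1.3106*x^3 - 2.19*x^2 - 0.1081*x + 1.4399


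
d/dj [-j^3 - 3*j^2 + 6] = 3*j*(-j - 2)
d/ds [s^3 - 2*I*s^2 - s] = 3*s^2 - 4*I*s - 1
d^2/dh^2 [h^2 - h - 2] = 2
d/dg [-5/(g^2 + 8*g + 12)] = 10*(g + 4)/(g^2 + 8*g + 12)^2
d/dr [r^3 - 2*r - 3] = 3*r^2 - 2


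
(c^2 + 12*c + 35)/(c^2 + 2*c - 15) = (c + 7)/(c - 3)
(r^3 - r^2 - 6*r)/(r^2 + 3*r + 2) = r*(r - 3)/(r + 1)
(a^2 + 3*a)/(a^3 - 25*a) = (a + 3)/(a^2 - 25)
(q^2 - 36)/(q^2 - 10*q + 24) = (q + 6)/(q - 4)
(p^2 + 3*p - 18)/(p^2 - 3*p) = (p + 6)/p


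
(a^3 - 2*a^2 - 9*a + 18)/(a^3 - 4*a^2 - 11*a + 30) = (a - 3)/(a - 5)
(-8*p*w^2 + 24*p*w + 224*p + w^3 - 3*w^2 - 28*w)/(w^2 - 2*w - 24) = (-8*p*w + 56*p + w^2 - 7*w)/(w - 6)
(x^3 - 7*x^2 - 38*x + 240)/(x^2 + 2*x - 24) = (x^2 - 13*x + 40)/(x - 4)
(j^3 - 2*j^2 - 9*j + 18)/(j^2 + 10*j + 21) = (j^2 - 5*j + 6)/(j + 7)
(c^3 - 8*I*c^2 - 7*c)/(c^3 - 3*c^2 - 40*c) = (-c^2 + 8*I*c + 7)/(-c^2 + 3*c + 40)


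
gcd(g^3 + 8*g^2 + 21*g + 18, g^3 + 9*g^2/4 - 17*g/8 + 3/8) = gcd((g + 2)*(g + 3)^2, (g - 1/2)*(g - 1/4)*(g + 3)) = g + 3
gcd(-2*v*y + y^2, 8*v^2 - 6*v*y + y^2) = -2*v + y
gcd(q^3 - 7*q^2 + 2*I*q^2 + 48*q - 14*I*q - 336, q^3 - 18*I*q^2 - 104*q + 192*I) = q - 6*I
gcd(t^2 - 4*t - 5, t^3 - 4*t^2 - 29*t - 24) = t + 1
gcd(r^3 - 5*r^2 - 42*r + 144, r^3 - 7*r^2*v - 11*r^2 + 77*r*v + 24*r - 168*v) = r^2 - 11*r + 24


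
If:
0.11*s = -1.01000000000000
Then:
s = -9.18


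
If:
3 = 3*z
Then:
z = 1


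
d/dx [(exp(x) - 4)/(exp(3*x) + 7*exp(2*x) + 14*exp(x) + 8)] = (-(exp(x) - 4)*(3*exp(2*x) + 14*exp(x) + 14) + exp(3*x) + 7*exp(2*x) + 14*exp(x) + 8)*exp(x)/(exp(3*x) + 7*exp(2*x) + 14*exp(x) + 8)^2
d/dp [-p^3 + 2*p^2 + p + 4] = -3*p^2 + 4*p + 1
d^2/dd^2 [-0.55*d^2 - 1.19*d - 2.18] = -1.10000000000000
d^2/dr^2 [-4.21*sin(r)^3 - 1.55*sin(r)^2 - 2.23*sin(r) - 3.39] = 5.38750000000001*sin(r) - 9.4725*sin(3*r) - 3.1*cos(2*r)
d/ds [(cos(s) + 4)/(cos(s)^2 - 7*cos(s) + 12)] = (cos(s)^2 + 8*cos(s) - 40)*sin(s)/(cos(s)^2 - 7*cos(s) + 12)^2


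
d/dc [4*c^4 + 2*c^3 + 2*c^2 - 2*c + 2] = 16*c^3 + 6*c^2 + 4*c - 2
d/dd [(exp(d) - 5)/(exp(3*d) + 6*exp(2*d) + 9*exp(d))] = (-2*exp(2*d) + 15*exp(d) + 15)*exp(-d)/(exp(3*d) + 9*exp(2*d) + 27*exp(d) + 27)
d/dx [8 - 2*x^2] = -4*x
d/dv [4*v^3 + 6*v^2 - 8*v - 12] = 12*v^2 + 12*v - 8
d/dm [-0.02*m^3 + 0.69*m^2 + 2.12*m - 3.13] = -0.06*m^2 + 1.38*m + 2.12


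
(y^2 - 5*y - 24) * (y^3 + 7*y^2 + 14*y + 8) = y^5 + 2*y^4 - 45*y^3 - 230*y^2 - 376*y - 192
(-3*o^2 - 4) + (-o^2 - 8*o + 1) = -4*o^2 - 8*o - 3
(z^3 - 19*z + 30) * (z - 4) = z^4 - 4*z^3 - 19*z^2 + 106*z - 120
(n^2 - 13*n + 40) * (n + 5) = n^3 - 8*n^2 - 25*n + 200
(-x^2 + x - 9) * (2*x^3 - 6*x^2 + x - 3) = -2*x^5 + 8*x^4 - 25*x^3 + 58*x^2 - 12*x + 27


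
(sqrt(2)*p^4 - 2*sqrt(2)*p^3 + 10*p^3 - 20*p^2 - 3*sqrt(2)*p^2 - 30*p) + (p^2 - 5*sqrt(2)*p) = sqrt(2)*p^4 - 2*sqrt(2)*p^3 + 10*p^3 - 19*p^2 - 3*sqrt(2)*p^2 - 30*p - 5*sqrt(2)*p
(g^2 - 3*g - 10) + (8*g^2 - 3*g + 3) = 9*g^2 - 6*g - 7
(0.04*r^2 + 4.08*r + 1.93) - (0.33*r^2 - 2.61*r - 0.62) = -0.29*r^2 + 6.69*r + 2.55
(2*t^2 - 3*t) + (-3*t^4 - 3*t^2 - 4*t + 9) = -3*t^4 - t^2 - 7*t + 9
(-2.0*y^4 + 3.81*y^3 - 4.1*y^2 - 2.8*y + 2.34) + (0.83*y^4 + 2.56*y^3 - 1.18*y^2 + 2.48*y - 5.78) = -1.17*y^4 + 6.37*y^3 - 5.28*y^2 - 0.32*y - 3.44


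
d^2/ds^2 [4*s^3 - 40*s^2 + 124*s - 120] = 24*s - 80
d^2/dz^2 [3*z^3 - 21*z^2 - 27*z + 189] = 18*z - 42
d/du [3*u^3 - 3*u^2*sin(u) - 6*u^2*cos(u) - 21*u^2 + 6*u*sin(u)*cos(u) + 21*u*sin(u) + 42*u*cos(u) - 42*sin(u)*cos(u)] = 6*u^2*sin(u) - 3*u^2*cos(u) + 9*u^2 - 48*u*sin(u) + 9*u*cos(u) + 6*u*cos(2*u) - 42*u + 21*sin(u) + 3*sin(2*u) + 42*cos(u) - 42*cos(2*u)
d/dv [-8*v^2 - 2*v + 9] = -16*v - 2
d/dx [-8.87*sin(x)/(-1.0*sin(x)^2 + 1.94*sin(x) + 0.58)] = (4.435*cos(2*x) - 9.5796)*cos(x)/(1.0*sin(x)^4 - 3.88*sin(x)^3 + 2.6036*sin(x)^2 + 2.2504*sin(x) + 0.3364)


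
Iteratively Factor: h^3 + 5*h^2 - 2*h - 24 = (h + 3)*(h^2 + 2*h - 8) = (h - 2)*(h + 3)*(h + 4)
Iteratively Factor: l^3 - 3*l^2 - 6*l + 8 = (l - 4)*(l^2 + l - 2) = (l - 4)*(l - 1)*(l + 2)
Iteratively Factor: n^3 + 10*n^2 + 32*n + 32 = (n + 4)*(n^2 + 6*n + 8) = (n + 4)^2*(n + 2)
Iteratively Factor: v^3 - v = (v - 1)*(v^2 + v) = (v - 1)*(v + 1)*(v)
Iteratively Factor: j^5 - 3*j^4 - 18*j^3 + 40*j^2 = (j + 4)*(j^4 - 7*j^3 + 10*j^2) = j*(j + 4)*(j^3 - 7*j^2 + 10*j) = j*(j - 2)*(j + 4)*(j^2 - 5*j) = j*(j - 5)*(j - 2)*(j + 4)*(j)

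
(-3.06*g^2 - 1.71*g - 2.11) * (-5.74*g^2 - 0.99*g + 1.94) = 17.5644*g^4 + 12.8448*g^3 + 7.8679*g^2 - 1.2285*g - 4.0934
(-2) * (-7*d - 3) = 14*d + 6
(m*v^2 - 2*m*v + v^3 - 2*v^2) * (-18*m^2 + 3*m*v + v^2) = -18*m^3*v^2 + 36*m^3*v - 15*m^2*v^3 + 30*m^2*v^2 + 4*m*v^4 - 8*m*v^3 + v^5 - 2*v^4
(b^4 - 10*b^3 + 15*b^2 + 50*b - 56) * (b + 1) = b^5 - 9*b^4 + 5*b^3 + 65*b^2 - 6*b - 56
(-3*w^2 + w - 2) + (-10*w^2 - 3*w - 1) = -13*w^2 - 2*w - 3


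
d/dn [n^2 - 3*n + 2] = 2*n - 3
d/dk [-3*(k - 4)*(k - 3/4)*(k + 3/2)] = -9*k^2 + 39*k/2 + 99/8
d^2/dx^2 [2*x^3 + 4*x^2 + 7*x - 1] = 12*x + 8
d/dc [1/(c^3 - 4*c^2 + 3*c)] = (-3*c^2 + 8*c - 3)/(c^2*(c^2 - 4*c + 3)^2)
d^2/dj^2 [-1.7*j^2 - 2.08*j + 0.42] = -3.40000000000000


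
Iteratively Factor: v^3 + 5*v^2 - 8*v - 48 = (v + 4)*(v^2 + v - 12) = (v - 3)*(v + 4)*(v + 4)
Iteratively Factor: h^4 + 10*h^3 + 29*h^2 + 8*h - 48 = (h + 4)*(h^3 + 6*h^2 + 5*h - 12) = (h + 3)*(h + 4)*(h^2 + 3*h - 4) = (h + 3)*(h + 4)^2*(h - 1)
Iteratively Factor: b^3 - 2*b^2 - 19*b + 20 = (b + 4)*(b^2 - 6*b + 5) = (b - 1)*(b + 4)*(b - 5)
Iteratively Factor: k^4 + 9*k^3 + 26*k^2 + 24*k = (k + 2)*(k^3 + 7*k^2 + 12*k) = k*(k + 2)*(k^2 + 7*k + 12) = k*(k + 2)*(k + 3)*(k + 4)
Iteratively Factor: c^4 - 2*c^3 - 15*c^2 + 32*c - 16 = (c - 1)*(c^3 - c^2 - 16*c + 16) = (c - 4)*(c - 1)*(c^2 + 3*c - 4) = (c - 4)*(c - 1)^2*(c + 4)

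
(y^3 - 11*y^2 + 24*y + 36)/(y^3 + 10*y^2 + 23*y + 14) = (y^2 - 12*y + 36)/(y^2 + 9*y + 14)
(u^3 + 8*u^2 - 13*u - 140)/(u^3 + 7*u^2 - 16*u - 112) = (u + 5)/(u + 4)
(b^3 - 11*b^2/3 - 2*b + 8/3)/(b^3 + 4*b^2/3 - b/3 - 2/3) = (b - 4)/(b + 1)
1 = 1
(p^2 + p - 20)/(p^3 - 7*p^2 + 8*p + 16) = (p + 5)/(p^2 - 3*p - 4)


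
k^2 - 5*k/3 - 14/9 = (k - 7/3)*(k + 2/3)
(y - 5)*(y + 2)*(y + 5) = y^3 + 2*y^2 - 25*y - 50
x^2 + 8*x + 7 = (x + 1)*(x + 7)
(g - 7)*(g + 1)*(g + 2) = g^3 - 4*g^2 - 19*g - 14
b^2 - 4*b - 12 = (b - 6)*(b + 2)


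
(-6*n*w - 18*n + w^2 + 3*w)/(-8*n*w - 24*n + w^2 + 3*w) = (-6*n + w)/(-8*n + w)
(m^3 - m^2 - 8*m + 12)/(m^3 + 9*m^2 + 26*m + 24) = (m^2 - 4*m + 4)/(m^2 + 6*m + 8)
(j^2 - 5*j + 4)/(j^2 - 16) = (j - 1)/(j + 4)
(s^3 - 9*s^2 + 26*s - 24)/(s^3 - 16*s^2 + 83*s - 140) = (s^2 - 5*s + 6)/(s^2 - 12*s + 35)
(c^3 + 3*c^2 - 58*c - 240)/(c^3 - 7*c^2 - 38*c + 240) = (c + 5)/(c - 5)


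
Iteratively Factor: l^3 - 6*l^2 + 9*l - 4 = (l - 1)*(l^2 - 5*l + 4) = (l - 4)*(l - 1)*(l - 1)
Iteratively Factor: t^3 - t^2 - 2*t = (t + 1)*(t^2 - 2*t) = t*(t + 1)*(t - 2)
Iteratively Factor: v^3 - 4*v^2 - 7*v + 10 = (v - 1)*(v^2 - 3*v - 10) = (v - 1)*(v + 2)*(v - 5)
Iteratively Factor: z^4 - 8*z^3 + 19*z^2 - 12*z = (z)*(z^3 - 8*z^2 + 19*z - 12) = z*(z - 1)*(z^2 - 7*z + 12) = z*(z - 4)*(z - 1)*(z - 3)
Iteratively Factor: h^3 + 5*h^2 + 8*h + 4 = (h + 1)*(h^2 + 4*h + 4) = (h + 1)*(h + 2)*(h + 2)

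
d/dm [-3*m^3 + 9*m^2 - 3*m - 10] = -9*m^2 + 18*m - 3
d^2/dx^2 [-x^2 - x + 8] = -2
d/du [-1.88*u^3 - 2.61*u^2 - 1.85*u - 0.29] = -5.64*u^2 - 5.22*u - 1.85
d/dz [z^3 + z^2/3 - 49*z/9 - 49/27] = 3*z^2 + 2*z/3 - 49/9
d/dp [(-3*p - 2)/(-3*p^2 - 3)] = (-p^2 - 4*p/3 + 1)/(p^4 + 2*p^2 + 1)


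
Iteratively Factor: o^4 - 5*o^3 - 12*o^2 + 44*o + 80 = (o - 5)*(o^3 - 12*o - 16) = (o - 5)*(o - 4)*(o^2 + 4*o + 4) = (o - 5)*(o - 4)*(o + 2)*(o + 2)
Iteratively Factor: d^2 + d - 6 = (d + 3)*(d - 2)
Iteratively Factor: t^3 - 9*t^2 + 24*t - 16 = (t - 4)*(t^2 - 5*t + 4) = (t - 4)*(t - 1)*(t - 4)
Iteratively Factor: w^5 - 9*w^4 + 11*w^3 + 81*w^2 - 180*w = (w)*(w^4 - 9*w^3 + 11*w^2 + 81*w - 180) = w*(w + 3)*(w^3 - 12*w^2 + 47*w - 60) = w*(w - 5)*(w + 3)*(w^2 - 7*w + 12) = w*(w - 5)*(w - 4)*(w + 3)*(w - 3)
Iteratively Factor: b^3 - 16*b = (b - 4)*(b^2 + 4*b) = b*(b - 4)*(b + 4)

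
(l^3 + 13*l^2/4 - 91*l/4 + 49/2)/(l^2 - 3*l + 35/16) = 4*(l^2 + 5*l - 14)/(4*l - 5)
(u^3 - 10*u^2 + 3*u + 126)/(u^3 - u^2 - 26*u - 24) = (u^2 - 4*u - 21)/(u^2 + 5*u + 4)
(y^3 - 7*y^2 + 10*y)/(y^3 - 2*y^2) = (y - 5)/y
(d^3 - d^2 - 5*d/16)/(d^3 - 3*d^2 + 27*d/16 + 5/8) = d/(d - 2)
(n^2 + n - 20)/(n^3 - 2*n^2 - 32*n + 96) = (n + 5)/(n^2 + 2*n - 24)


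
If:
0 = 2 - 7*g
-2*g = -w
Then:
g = 2/7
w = 4/7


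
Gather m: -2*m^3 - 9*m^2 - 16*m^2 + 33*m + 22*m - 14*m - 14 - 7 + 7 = -2*m^3 - 25*m^2 + 41*m - 14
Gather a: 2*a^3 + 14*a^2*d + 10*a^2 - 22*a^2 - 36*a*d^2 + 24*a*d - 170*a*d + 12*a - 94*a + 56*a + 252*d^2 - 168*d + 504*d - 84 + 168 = 2*a^3 + a^2*(14*d - 12) + a*(-36*d^2 - 146*d - 26) + 252*d^2 + 336*d + 84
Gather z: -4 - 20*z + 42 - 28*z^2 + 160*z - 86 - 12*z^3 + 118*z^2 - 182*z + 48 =-12*z^3 + 90*z^2 - 42*z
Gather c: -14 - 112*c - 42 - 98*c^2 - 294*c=-98*c^2 - 406*c - 56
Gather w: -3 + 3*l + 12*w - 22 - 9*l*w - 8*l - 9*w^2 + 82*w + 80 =-5*l - 9*w^2 + w*(94 - 9*l) + 55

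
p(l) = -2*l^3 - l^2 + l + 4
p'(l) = -6*l^2 - 2*l + 1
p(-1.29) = 5.34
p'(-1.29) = -6.40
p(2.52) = -31.84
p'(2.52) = -42.14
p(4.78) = -232.50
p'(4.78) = -145.65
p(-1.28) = 5.28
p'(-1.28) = -6.27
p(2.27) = -22.28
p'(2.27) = -34.46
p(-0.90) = 3.75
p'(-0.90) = -2.06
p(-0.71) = 3.50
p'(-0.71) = -0.60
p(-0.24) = 3.73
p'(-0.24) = 1.13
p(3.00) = -56.00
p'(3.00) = -59.00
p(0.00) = 4.00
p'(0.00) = 1.00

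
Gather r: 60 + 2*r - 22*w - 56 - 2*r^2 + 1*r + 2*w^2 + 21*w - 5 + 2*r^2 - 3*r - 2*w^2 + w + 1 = 0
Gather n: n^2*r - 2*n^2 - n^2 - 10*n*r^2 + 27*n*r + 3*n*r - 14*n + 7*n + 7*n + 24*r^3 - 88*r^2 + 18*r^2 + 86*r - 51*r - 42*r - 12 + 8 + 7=n^2*(r - 3) + n*(-10*r^2 + 30*r) + 24*r^3 - 70*r^2 - 7*r + 3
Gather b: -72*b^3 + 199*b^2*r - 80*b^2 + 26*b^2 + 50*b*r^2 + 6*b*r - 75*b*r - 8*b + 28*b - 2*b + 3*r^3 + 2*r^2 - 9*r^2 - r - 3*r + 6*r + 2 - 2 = -72*b^3 + b^2*(199*r - 54) + b*(50*r^2 - 69*r + 18) + 3*r^3 - 7*r^2 + 2*r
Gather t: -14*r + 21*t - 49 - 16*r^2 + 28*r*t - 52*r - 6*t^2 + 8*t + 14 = -16*r^2 - 66*r - 6*t^2 + t*(28*r + 29) - 35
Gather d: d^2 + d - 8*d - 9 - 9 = d^2 - 7*d - 18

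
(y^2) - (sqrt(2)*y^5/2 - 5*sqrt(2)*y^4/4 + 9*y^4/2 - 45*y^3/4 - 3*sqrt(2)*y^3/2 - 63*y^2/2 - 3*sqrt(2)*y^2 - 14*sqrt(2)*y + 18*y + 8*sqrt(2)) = -sqrt(2)*y^5/2 - 9*y^4/2 + 5*sqrt(2)*y^4/4 + 3*sqrt(2)*y^3/2 + 45*y^3/4 + 3*sqrt(2)*y^2 + 65*y^2/2 - 18*y + 14*sqrt(2)*y - 8*sqrt(2)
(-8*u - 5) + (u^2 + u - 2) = u^2 - 7*u - 7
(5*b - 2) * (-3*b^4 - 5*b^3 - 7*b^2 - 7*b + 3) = -15*b^5 - 19*b^4 - 25*b^3 - 21*b^2 + 29*b - 6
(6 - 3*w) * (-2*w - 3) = 6*w^2 - 3*w - 18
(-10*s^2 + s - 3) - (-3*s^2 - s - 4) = -7*s^2 + 2*s + 1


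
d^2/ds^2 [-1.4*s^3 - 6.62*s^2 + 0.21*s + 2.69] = -8.4*s - 13.24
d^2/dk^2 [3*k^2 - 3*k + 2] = 6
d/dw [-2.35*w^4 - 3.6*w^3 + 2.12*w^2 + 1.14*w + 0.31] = -9.4*w^3 - 10.8*w^2 + 4.24*w + 1.14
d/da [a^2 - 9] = 2*a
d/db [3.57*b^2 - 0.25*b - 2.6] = 7.14*b - 0.25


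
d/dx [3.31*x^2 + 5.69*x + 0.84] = 6.62*x + 5.69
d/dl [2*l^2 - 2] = 4*l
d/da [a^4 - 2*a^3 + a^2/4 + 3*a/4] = 4*a^3 - 6*a^2 + a/2 + 3/4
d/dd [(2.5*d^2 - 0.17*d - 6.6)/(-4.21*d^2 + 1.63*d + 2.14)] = (3.3593*d^2 - 44.872*d + 10.3942)/(17.7241*d^4 - 13.7246*d^3 - 15.3619*d^2 + 6.9764*d + 4.5796)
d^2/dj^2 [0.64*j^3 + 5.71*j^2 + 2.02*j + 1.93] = 3.84*j + 11.42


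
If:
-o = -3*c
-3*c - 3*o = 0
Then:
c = 0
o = 0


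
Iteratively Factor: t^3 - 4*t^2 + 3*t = (t - 3)*(t^2 - t) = (t - 3)*(t - 1)*(t)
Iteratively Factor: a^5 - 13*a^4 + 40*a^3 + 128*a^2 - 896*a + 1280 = (a - 5)*(a^4 - 8*a^3 + 128*a - 256) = (a - 5)*(a - 4)*(a^3 - 4*a^2 - 16*a + 64) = (a - 5)*(a - 4)^2*(a^2 - 16) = (a - 5)*(a - 4)^2*(a + 4)*(a - 4)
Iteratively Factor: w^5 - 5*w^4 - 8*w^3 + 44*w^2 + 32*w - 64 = (w - 4)*(w^4 - w^3 - 12*w^2 - 4*w + 16) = (w - 4)*(w + 2)*(w^3 - 3*w^2 - 6*w + 8) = (w - 4)*(w + 2)^2*(w^2 - 5*w + 4) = (w - 4)^2*(w + 2)^2*(w - 1)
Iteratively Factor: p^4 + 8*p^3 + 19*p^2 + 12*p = (p + 3)*(p^3 + 5*p^2 + 4*p) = (p + 1)*(p + 3)*(p^2 + 4*p) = (p + 1)*(p + 3)*(p + 4)*(p)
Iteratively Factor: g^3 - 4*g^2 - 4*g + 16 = (g + 2)*(g^2 - 6*g + 8) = (g - 4)*(g + 2)*(g - 2)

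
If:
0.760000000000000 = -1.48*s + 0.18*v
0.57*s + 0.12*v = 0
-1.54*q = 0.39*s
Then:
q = 0.08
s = -0.33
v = 1.55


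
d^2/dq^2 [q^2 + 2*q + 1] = 2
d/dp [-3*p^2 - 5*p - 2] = -6*p - 5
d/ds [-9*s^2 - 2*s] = -18*s - 2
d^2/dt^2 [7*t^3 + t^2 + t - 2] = 42*t + 2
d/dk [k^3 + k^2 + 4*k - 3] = 3*k^2 + 2*k + 4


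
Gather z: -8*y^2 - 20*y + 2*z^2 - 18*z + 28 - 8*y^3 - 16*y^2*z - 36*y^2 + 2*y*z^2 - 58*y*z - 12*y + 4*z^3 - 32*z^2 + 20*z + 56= -8*y^3 - 44*y^2 - 32*y + 4*z^3 + z^2*(2*y - 30) + z*(-16*y^2 - 58*y + 2) + 84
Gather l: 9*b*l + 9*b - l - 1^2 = 9*b + l*(9*b - 1) - 1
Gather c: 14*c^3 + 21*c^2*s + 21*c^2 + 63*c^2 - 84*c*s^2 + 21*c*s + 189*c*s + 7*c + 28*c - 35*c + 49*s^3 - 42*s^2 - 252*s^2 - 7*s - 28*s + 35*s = 14*c^3 + c^2*(21*s + 84) + c*(-84*s^2 + 210*s) + 49*s^3 - 294*s^2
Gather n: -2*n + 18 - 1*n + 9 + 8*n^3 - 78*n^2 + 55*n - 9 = 8*n^3 - 78*n^2 + 52*n + 18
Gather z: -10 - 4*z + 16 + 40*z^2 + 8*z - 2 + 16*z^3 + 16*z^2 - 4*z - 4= 16*z^3 + 56*z^2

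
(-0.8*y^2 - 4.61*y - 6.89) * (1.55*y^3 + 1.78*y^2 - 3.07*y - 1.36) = -1.24*y^5 - 8.5695*y^4 - 16.4293*y^3 + 2.9765*y^2 + 27.4219*y + 9.3704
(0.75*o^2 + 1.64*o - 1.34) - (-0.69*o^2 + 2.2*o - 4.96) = 1.44*o^2 - 0.56*o + 3.62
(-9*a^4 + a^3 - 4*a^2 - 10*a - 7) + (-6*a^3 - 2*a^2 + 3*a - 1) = -9*a^4 - 5*a^3 - 6*a^2 - 7*a - 8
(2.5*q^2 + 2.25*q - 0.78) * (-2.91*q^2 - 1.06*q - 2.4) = -7.275*q^4 - 9.1975*q^3 - 6.1152*q^2 - 4.5732*q + 1.872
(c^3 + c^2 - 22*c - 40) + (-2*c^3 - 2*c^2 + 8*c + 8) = -c^3 - c^2 - 14*c - 32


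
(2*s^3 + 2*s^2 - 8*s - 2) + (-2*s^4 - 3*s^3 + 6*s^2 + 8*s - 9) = -2*s^4 - s^3 + 8*s^2 - 11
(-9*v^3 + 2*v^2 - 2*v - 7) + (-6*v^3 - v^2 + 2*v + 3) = -15*v^3 + v^2 - 4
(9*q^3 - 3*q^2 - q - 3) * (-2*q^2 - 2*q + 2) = -18*q^5 - 12*q^4 + 26*q^3 + 2*q^2 + 4*q - 6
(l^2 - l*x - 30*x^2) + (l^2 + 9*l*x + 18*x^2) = 2*l^2 + 8*l*x - 12*x^2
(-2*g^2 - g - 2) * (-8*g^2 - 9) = 16*g^4 + 8*g^3 + 34*g^2 + 9*g + 18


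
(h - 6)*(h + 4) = h^2 - 2*h - 24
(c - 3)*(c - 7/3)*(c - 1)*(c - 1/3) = c^4 - 20*c^3/3 + 130*c^2/9 - 100*c/9 + 7/3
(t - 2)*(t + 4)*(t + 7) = t^3 + 9*t^2 + 6*t - 56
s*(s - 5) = s^2 - 5*s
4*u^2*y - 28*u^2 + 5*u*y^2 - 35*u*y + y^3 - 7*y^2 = (u + y)*(4*u + y)*(y - 7)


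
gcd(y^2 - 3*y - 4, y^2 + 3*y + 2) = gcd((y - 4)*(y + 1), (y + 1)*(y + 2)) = y + 1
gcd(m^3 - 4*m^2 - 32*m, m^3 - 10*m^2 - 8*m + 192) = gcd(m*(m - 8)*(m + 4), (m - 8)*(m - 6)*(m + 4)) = m^2 - 4*m - 32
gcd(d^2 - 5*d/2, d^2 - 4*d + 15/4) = d - 5/2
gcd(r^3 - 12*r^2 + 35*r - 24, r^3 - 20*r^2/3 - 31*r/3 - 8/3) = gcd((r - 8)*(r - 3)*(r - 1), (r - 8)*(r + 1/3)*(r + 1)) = r - 8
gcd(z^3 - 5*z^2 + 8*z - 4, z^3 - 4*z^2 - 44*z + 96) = z - 2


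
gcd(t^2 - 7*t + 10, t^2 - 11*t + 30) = t - 5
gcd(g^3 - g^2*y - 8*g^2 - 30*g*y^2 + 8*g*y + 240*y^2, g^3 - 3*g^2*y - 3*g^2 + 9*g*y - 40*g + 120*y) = g - 8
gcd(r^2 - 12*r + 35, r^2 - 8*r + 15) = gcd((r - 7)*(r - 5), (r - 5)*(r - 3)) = r - 5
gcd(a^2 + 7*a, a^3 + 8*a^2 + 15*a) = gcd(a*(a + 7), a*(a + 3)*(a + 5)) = a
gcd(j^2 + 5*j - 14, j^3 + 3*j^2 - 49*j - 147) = j + 7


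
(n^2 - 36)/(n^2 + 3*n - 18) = (n - 6)/(n - 3)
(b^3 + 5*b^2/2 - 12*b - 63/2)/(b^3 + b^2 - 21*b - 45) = (b - 7/2)/(b - 5)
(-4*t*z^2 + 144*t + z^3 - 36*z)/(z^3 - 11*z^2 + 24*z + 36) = (-4*t*z - 24*t + z^2 + 6*z)/(z^2 - 5*z - 6)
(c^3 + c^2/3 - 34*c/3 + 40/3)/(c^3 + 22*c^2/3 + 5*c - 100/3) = (c - 2)/(c + 5)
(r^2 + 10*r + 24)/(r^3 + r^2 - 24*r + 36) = (r + 4)/(r^2 - 5*r + 6)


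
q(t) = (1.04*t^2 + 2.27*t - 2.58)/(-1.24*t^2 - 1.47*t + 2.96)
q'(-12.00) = 0.01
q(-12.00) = -0.76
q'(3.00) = 0.09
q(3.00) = -1.08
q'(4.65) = 0.03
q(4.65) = -0.99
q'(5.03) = 0.03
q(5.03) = -0.98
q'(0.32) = 0.53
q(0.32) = -0.74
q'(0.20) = 0.43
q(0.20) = -0.80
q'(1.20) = 12.91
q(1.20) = -2.78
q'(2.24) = 0.21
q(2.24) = -1.18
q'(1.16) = 25.57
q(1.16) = -3.51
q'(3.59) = 0.06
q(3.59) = -1.04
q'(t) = (2.08*t + 2.27)/(-1.24*t^2 - 1.47*t + 2.96) + (2.48*t + 1.47)*(1.04*t^2 + 2.27*t - 2.58)/(-1.24*t^2 - 1.47*t + 2.96)^2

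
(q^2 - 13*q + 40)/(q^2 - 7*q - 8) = (q - 5)/(q + 1)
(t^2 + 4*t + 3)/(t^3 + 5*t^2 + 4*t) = (t + 3)/(t*(t + 4))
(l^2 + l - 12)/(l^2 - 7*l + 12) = (l + 4)/(l - 4)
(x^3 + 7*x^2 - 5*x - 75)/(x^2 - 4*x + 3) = (x^2 + 10*x + 25)/(x - 1)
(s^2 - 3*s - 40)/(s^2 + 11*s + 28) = (s^2 - 3*s - 40)/(s^2 + 11*s + 28)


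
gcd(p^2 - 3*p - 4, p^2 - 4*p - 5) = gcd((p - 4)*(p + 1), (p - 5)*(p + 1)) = p + 1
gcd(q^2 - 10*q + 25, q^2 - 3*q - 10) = q - 5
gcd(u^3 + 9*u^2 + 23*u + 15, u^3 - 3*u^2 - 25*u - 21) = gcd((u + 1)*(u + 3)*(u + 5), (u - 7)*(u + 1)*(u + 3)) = u^2 + 4*u + 3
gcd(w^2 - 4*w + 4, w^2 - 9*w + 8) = 1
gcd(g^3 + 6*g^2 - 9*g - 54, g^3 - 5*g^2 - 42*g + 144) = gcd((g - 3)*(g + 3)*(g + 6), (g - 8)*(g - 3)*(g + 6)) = g^2 + 3*g - 18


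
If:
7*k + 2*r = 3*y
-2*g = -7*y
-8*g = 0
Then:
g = 0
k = -2*r/7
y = 0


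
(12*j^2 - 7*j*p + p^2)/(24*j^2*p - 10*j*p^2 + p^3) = (-3*j + p)/(p*(-6*j + p))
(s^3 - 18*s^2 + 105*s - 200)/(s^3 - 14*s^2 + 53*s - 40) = (s - 5)/(s - 1)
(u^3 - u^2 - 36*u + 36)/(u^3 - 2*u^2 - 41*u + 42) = (u - 6)/(u - 7)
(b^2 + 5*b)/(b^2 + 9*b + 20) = b/(b + 4)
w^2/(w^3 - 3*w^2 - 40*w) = w/(w^2 - 3*w - 40)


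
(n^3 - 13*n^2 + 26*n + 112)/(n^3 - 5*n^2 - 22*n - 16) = (n - 7)/(n + 1)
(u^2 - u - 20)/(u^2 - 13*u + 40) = (u + 4)/(u - 8)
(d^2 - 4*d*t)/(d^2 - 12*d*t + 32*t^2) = d/(d - 8*t)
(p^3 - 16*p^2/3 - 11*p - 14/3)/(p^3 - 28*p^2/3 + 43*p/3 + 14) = (p + 1)/(p - 3)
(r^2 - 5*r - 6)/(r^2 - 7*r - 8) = (r - 6)/(r - 8)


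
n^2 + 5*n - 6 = (n - 1)*(n + 6)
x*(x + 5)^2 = x^3 + 10*x^2 + 25*x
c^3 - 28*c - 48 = (c - 6)*(c + 2)*(c + 4)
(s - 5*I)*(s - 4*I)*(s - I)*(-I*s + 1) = -I*s^4 - 9*s^3 + 19*I*s^2 - 9*s + 20*I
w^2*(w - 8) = w^3 - 8*w^2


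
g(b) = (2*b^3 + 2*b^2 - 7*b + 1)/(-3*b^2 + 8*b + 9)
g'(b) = (6*b - 8)*(2*b^3 + 2*b^2 - 7*b + 1)/(-3*b^2 + 8*b + 9)^2 + (6*b^2 + 4*b - 7)/(-3*b^2 + 8*b + 9) = (-6*b^4 + 32*b^3 + 49*b^2 + 42*b - 71)/(9*b^4 - 48*b^3 + 10*b^2 + 144*b + 81)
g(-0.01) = 0.12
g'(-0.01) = -0.90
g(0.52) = -0.15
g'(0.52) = -0.21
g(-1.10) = -2.47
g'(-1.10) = -9.29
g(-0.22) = 0.37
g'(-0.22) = -1.55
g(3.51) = 731.47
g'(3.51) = 80484.51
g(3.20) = 16.65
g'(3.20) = 65.40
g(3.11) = 12.08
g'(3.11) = 39.52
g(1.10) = -0.11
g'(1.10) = 0.34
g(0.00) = 0.11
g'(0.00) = -0.88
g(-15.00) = 7.88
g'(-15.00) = -0.65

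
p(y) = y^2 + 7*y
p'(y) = 2*y + 7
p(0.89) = 7.02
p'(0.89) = 8.78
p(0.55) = 4.15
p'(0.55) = 8.10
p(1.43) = 12.05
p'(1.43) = 9.86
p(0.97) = 7.73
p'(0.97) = 8.94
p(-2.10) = -10.29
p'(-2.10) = 2.80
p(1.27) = 10.50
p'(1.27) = 9.54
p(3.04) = 30.52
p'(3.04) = 13.08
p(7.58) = 110.52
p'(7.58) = 22.16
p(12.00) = 228.00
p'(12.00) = 31.00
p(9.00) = 144.00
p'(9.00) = 25.00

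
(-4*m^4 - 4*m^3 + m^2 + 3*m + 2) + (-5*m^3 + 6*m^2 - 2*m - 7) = -4*m^4 - 9*m^3 + 7*m^2 + m - 5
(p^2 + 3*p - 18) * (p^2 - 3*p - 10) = p^4 - 37*p^2 + 24*p + 180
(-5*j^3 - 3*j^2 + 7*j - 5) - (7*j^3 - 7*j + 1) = -12*j^3 - 3*j^2 + 14*j - 6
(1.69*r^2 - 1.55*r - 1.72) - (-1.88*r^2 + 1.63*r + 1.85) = 3.57*r^2 - 3.18*r - 3.57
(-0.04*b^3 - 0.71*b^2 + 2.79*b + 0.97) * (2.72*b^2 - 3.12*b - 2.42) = -0.1088*b^5 - 1.8064*b^4 + 9.9008*b^3 - 4.3482*b^2 - 9.7782*b - 2.3474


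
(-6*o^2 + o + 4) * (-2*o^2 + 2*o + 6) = 12*o^4 - 14*o^3 - 42*o^2 + 14*o + 24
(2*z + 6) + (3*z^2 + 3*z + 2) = 3*z^2 + 5*z + 8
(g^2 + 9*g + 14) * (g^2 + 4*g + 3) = g^4 + 13*g^3 + 53*g^2 + 83*g + 42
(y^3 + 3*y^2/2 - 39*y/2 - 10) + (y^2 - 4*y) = y^3 + 5*y^2/2 - 47*y/2 - 10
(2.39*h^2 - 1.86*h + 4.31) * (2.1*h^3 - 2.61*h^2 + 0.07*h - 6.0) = 5.019*h^5 - 10.1439*h^4 + 14.0729*h^3 - 25.7193*h^2 + 11.4617*h - 25.86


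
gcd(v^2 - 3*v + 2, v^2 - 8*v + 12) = v - 2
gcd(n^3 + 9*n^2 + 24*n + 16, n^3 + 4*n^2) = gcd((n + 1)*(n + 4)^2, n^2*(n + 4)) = n + 4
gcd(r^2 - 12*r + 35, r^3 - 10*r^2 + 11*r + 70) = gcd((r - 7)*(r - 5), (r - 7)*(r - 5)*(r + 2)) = r^2 - 12*r + 35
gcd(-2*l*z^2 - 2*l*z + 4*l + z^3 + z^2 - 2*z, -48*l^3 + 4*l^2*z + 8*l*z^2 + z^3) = -2*l + z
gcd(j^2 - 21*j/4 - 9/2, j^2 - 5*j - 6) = j - 6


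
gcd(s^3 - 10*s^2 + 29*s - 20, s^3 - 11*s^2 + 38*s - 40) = s^2 - 9*s + 20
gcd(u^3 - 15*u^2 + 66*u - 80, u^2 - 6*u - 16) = u - 8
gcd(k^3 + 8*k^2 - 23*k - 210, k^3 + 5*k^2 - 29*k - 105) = k^2 + 2*k - 35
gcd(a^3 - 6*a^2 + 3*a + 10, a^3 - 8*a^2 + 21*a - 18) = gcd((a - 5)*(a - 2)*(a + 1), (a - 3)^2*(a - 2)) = a - 2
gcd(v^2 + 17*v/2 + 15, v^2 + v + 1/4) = 1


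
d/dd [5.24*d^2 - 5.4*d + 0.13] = 10.48*d - 5.4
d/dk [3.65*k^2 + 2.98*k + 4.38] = 7.3*k + 2.98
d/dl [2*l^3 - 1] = 6*l^2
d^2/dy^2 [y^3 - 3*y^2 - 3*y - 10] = 6*y - 6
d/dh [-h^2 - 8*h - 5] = -2*h - 8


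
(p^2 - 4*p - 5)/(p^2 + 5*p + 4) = (p - 5)/(p + 4)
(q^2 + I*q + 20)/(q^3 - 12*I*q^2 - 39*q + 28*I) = (q + 5*I)/(q^2 - 8*I*q - 7)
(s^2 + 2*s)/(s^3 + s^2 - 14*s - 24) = s/(s^2 - s - 12)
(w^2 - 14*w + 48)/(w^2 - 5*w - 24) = (w - 6)/(w + 3)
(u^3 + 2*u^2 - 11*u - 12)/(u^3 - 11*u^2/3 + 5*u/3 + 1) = 3*(u^2 + 5*u + 4)/(3*u^2 - 2*u - 1)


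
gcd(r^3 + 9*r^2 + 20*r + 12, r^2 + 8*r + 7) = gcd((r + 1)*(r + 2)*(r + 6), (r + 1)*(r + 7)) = r + 1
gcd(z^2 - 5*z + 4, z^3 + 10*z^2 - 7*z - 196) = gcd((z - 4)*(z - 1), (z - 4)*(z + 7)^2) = z - 4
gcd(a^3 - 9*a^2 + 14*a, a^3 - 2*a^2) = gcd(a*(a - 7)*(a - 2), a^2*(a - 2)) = a^2 - 2*a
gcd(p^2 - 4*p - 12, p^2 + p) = 1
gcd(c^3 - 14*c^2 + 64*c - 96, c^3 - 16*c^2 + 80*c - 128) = c^2 - 8*c + 16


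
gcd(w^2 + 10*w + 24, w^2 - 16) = w + 4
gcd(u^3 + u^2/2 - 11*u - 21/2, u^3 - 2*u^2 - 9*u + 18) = u + 3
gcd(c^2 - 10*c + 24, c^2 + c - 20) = c - 4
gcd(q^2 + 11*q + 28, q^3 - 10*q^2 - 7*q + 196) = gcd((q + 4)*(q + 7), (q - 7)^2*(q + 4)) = q + 4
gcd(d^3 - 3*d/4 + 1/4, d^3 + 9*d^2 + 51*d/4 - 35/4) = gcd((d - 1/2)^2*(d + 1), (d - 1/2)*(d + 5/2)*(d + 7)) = d - 1/2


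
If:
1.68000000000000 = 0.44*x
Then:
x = 3.82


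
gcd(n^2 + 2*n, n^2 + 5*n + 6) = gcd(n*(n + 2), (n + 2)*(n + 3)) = n + 2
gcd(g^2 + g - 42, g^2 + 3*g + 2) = 1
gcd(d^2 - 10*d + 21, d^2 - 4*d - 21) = d - 7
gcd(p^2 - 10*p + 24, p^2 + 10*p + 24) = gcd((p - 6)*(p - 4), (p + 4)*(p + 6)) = 1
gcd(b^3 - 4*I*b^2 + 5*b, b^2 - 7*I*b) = b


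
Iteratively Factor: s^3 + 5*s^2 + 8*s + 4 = (s + 1)*(s^2 + 4*s + 4) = (s + 1)*(s + 2)*(s + 2)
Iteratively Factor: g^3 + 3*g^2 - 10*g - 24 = (g + 4)*(g^2 - g - 6) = (g - 3)*(g + 4)*(g + 2)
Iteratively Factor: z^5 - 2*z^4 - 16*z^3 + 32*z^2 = (z + 4)*(z^4 - 6*z^3 + 8*z^2) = (z - 2)*(z + 4)*(z^3 - 4*z^2) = z*(z - 2)*(z + 4)*(z^2 - 4*z) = z*(z - 4)*(z - 2)*(z + 4)*(z)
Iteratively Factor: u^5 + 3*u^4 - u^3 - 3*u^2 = (u)*(u^4 + 3*u^3 - u^2 - 3*u) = u*(u + 3)*(u^3 - u) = u^2*(u + 3)*(u^2 - 1) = u^2*(u - 1)*(u + 3)*(u + 1)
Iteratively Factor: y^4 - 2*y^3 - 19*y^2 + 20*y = (y + 4)*(y^3 - 6*y^2 + 5*y) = (y - 1)*(y + 4)*(y^2 - 5*y) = (y - 5)*(y - 1)*(y + 4)*(y)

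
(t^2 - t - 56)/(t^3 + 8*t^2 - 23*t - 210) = (t - 8)/(t^2 + t - 30)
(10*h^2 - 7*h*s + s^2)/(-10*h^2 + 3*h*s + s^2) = (-5*h + s)/(5*h + s)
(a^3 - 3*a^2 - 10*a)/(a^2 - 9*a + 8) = a*(a^2 - 3*a - 10)/(a^2 - 9*a + 8)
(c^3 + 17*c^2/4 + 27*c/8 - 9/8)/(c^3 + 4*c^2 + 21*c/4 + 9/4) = (4*c^2 + 11*c - 3)/(2*(2*c^2 + 5*c + 3))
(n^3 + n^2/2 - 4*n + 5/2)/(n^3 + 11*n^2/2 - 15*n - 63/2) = (2*n^3 + n^2 - 8*n + 5)/(2*n^3 + 11*n^2 - 30*n - 63)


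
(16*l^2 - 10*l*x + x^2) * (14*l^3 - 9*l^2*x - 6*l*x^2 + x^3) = 224*l^5 - 284*l^4*x + 8*l^3*x^2 + 67*l^2*x^3 - 16*l*x^4 + x^5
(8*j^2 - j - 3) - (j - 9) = 8*j^2 - 2*j + 6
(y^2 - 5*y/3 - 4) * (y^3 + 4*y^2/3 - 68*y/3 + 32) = y^5 - y^4/3 - 260*y^3/9 + 580*y^2/9 + 112*y/3 - 128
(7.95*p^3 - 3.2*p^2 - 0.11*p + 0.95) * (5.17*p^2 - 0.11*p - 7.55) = 41.1015*p^5 - 17.4185*p^4 - 60.2392*p^3 + 29.0836*p^2 + 0.726*p - 7.1725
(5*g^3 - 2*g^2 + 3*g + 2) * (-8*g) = -40*g^4 + 16*g^3 - 24*g^2 - 16*g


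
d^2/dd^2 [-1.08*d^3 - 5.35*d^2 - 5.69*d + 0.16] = -6.48*d - 10.7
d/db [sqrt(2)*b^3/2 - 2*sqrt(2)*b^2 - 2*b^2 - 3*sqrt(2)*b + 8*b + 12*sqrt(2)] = 3*sqrt(2)*b^2/2 - 4*sqrt(2)*b - 4*b - 3*sqrt(2) + 8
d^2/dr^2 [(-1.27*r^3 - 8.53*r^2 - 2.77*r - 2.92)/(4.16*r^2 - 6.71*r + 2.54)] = (-2.8421709430404e-14*r^5 - 659.601598*r^3 + 367.464948*r^2 + 615.498648*r - 405.7177)/(71.991296*r^6 - 348.361728*r^5 + 693.76944*r^4 - 727.514975*r^3 + 423.59961*r^2 - 129.870708*r + 16.387064)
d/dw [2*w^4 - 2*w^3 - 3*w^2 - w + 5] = 8*w^3 - 6*w^2 - 6*w - 1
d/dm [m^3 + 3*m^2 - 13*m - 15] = 3*m^2 + 6*m - 13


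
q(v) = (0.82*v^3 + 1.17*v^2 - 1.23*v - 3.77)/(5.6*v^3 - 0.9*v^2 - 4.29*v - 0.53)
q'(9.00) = -0.00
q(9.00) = 0.17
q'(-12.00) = -0.00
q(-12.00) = 0.13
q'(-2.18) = 0.01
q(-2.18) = 0.08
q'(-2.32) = 0.00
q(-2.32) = 0.07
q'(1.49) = 0.90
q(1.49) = -0.03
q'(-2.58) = -0.01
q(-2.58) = 0.08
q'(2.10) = 0.09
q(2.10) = 0.17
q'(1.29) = 3.09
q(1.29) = -0.37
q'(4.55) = -0.01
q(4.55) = 0.19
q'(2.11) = 0.09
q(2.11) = 0.17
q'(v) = (-16.8*v^2 + 1.8*v + 4.29)*(0.82*v^3 + 1.17*v^2 - 1.23*v - 3.77)/(5.6*v^3 - 0.9*v^2 - 4.29*v - 0.53)^2 + (2.46*v^2 + 2.34*v - 1.23)/(5.6*v^3 - 0.9*v^2 - 4.29*v - 0.53)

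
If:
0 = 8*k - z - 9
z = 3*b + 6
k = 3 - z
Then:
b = -13/9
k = 4/3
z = 5/3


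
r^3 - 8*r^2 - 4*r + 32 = (r - 8)*(r - 2)*(r + 2)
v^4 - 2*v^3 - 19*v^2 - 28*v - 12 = (v - 6)*(v + 1)^2*(v + 2)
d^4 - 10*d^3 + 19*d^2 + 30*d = d*(d - 6)*(d - 5)*(d + 1)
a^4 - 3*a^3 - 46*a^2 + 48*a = a*(a - 8)*(a - 1)*(a + 6)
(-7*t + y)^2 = 49*t^2 - 14*t*y + y^2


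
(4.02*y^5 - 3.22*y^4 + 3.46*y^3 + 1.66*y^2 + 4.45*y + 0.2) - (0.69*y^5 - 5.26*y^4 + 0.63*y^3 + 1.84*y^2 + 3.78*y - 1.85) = 3.33*y^5 + 2.04*y^4 + 2.83*y^3 - 0.18*y^2 + 0.67*y + 2.05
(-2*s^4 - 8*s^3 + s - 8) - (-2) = -2*s^4 - 8*s^3 + s - 6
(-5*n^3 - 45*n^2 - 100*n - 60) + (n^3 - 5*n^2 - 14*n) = -4*n^3 - 50*n^2 - 114*n - 60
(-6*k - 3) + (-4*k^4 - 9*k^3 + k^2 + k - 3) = -4*k^4 - 9*k^3 + k^2 - 5*k - 6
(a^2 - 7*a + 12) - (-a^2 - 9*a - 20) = 2*a^2 + 2*a + 32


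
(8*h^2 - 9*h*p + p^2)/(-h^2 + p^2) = (-8*h + p)/(h + p)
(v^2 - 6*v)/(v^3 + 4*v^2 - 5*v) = (v - 6)/(v^2 + 4*v - 5)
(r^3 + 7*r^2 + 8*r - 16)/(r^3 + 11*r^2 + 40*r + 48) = (r - 1)/(r + 3)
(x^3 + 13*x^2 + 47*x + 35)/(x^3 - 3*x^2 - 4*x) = (x^2 + 12*x + 35)/(x*(x - 4))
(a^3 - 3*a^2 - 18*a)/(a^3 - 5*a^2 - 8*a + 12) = a*(a + 3)/(a^2 + a - 2)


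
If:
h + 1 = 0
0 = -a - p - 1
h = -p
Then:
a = -2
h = -1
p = 1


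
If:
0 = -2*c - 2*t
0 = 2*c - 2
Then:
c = 1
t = -1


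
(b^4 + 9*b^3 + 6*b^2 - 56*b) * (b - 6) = b^5 + 3*b^4 - 48*b^3 - 92*b^2 + 336*b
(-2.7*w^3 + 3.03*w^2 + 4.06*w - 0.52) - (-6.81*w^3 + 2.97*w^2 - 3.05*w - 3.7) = 4.11*w^3 + 0.0599999999999996*w^2 + 7.11*w + 3.18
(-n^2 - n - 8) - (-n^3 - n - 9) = n^3 - n^2 + 1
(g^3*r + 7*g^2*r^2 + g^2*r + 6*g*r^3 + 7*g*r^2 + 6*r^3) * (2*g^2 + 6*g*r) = 2*g^5*r + 20*g^4*r^2 + 2*g^4*r + 54*g^3*r^3 + 20*g^3*r^2 + 36*g^2*r^4 + 54*g^2*r^3 + 36*g*r^4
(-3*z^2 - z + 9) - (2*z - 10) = -3*z^2 - 3*z + 19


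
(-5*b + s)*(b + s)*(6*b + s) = -30*b^3 - 29*b^2*s + 2*b*s^2 + s^3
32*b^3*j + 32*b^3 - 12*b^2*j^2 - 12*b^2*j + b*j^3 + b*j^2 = (-8*b + j)*(-4*b + j)*(b*j + b)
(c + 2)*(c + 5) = c^2 + 7*c + 10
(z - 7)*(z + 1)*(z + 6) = z^3 - 43*z - 42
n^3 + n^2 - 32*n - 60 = (n - 6)*(n + 2)*(n + 5)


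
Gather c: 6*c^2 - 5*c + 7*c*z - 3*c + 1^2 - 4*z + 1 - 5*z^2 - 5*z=6*c^2 + c*(7*z - 8) - 5*z^2 - 9*z + 2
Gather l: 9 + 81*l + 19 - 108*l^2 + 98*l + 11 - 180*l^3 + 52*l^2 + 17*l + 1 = -180*l^3 - 56*l^2 + 196*l + 40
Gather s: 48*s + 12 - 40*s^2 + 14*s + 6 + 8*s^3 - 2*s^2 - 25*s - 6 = 8*s^3 - 42*s^2 + 37*s + 12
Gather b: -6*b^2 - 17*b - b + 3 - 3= -6*b^2 - 18*b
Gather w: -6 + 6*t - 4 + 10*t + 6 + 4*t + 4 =20*t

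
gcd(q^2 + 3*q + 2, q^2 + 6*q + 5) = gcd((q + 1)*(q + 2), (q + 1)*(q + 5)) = q + 1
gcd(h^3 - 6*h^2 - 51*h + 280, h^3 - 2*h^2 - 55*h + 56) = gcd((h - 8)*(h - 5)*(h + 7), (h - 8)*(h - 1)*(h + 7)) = h^2 - h - 56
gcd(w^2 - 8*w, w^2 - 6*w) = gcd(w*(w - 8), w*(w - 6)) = w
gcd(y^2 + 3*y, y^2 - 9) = y + 3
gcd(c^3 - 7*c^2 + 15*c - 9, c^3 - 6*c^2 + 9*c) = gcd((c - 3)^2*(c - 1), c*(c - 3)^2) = c^2 - 6*c + 9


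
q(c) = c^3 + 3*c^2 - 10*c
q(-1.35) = 16.51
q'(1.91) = 12.40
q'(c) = 3*c^2 + 6*c - 10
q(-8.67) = -339.51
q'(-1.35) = -12.63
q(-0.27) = 2.90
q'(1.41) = 4.42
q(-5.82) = -37.32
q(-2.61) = 28.76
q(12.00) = 2040.00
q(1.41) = -5.33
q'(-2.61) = -5.22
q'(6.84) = 171.40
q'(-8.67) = 163.49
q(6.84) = 391.97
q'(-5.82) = 56.70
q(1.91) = -1.19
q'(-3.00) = -1.00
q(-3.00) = 30.00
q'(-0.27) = -11.40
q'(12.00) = 494.00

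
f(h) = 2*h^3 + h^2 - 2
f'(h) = 6*h^2 + 2*h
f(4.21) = 164.96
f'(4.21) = 114.76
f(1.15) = 2.36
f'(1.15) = 10.24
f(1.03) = 1.25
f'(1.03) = 8.43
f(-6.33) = -469.20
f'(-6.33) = 227.75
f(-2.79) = -37.65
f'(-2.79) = 41.12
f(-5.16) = -250.15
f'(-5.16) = 149.43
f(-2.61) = -30.75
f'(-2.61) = 35.65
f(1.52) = 7.33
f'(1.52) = 16.90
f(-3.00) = -47.00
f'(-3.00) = 48.00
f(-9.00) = -1379.00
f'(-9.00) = 468.00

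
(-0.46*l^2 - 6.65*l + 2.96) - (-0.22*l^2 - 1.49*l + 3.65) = -0.24*l^2 - 5.16*l - 0.69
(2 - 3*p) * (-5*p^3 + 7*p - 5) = 15*p^4 - 10*p^3 - 21*p^2 + 29*p - 10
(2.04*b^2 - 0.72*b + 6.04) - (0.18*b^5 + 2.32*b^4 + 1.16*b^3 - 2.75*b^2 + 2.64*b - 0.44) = -0.18*b^5 - 2.32*b^4 - 1.16*b^3 + 4.79*b^2 - 3.36*b + 6.48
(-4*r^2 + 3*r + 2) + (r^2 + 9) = -3*r^2 + 3*r + 11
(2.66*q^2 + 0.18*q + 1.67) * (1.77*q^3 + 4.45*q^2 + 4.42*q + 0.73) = 4.7082*q^5 + 12.1556*q^4 + 15.5141*q^3 + 10.1689*q^2 + 7.5128*q + 1.2191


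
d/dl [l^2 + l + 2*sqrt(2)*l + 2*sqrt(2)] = 2*l + 1 + 2*sqrt(2)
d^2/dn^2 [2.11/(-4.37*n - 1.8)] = -80.588918/(4.37*n + 1.8)^3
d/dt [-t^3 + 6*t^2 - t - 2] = -3*t^2 + 12*t - 1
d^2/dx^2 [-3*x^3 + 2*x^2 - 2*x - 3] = 4 - 18*x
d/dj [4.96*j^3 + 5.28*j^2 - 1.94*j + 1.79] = 14.88*j^2 + 10.56*j - 1.94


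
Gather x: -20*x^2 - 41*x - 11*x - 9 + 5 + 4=-20*x^2 - 52*x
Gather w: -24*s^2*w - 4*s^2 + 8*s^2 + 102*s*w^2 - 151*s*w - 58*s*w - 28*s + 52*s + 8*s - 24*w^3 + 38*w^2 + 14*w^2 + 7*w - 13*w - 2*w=4*s^2 + 32*s - 24*w^3 + w^2*(102*s + 52) + w*(-24*s^2 - 209*s - 8)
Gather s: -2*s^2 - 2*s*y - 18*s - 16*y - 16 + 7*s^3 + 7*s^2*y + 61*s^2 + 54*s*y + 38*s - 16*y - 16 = 7*s^3 + s^2*(7*y + 59) + s*(52*y + 20) - 32*y - 32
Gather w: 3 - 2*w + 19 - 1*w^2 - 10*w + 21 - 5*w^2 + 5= -6*w^2 - 12*w + 48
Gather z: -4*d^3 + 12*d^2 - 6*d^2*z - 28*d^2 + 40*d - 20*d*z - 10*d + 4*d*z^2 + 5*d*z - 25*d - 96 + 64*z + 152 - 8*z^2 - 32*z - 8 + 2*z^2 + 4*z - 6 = -4*d^3 - 16*d^2 + 5*d + z^2*(4*d - 6) + z*(-6*d^2 - 15*d + 36) + 42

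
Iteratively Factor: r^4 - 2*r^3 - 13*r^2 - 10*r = (r + 2)*(r^3 - 4*r^2 - 5*r) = (r - 5)*(r + 2)*(r^2 + r) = r*(r - 5)*(r + 2)*(r + 1)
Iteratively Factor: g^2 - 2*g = (g)*(g - 2)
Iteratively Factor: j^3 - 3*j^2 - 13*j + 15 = (j - 5)*(j^2 + 2*j - 3) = (j - 5)*(j + 3)*(j - 1)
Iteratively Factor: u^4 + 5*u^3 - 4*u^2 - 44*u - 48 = (u - 3)*(u^3 + 8*u^2 + 20*u + 16) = (u - 3)*(u + 2)*(u^2 + 6*u + 8) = (u - 3)*(u + 2)^2*(u + 4)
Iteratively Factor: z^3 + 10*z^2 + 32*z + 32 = (z + 4)*(z^2 + 6*z + 8) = (z + 2)*(z + 4)*(z + 4)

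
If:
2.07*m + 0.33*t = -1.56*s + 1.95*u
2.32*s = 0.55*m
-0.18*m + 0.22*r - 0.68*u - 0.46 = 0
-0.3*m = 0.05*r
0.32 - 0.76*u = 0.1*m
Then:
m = -0.53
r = 3.17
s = -0.13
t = 6.81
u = 0.49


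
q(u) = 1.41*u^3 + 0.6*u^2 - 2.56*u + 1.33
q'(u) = 4.23*u^2 + 1.2*u - 2.56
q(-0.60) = 2.78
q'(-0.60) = -1.76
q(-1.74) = 0.17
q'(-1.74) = 8.16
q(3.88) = 82.79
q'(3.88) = 65.78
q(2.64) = 24.70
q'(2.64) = 30.09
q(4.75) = 153.82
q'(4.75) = 98.58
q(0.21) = 0.83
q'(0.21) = -2.12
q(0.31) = 0.64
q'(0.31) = -1.78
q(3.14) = 42.86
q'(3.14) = 42.91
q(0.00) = 1.33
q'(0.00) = -2.56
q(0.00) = 1.33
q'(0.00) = -2.56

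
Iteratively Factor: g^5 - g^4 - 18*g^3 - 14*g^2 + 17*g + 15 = (g - 1)*(g^4 - 18*g^2 - 32*g - 15) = (g - 1)*(g + 3)*(g^3 - 3*g^2 - 9*g - 5) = (g - 1)*(g + 1)*(g + 3)*(g^2 - 4*g - 5) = (g - 5)*(g - 1)*(g + 1)*(g + 3)*(g + 1)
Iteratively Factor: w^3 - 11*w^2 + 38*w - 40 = (w - 4)*(w^2 - 7*w + 10) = (w - 5)*(w - 4)*(w - 2)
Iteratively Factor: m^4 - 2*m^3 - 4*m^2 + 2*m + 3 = (m + 1)*(m^3 - 3*m^2 - m + 3) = (m - 1)*(m + 1)*(m^2 - 2*m - 3) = (m - 1)*(m + 1)^2*(m - 3)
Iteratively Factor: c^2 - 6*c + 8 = (c - 2)*(c - 4)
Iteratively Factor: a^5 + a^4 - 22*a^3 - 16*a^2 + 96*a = (a - 4)*(a^4 + 5*a^3 - 2*a^2 - 24*a) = a*(a - 4)*(a^3 + 5*a^2 - 2*a - 24) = a*(a - 4)*(a + 3)*(a^2 + 2*a - 8) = a*(a - 4)*(a - 2)*(a + 3)*(a + 4)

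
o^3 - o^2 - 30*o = o*(o - 6)*(o + 5)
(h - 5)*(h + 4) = h^2 - h - 20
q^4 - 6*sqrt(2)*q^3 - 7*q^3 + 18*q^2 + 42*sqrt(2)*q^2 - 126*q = q*(q - 7)*(q - 3*sqrt(2))^2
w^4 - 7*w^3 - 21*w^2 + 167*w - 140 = (w - 7)*(w - 4)*(w - 1)*(w + 5)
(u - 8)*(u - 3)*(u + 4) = u^3 - 7*u^2 - 20*u + 96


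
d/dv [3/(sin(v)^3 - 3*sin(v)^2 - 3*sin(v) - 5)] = 9*(2*sin(v) + cos(v)^2)*cos(v)/(sin(v)^3 - 3*sin(v)^2 - 3*sin(v) - 5)^2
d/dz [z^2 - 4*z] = 2*z - 4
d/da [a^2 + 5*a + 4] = 2*a + 5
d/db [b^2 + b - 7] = 2*b + 1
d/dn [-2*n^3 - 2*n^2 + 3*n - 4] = -6*n^2 - 4*n + 3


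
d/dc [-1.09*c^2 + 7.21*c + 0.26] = 7.21 - 2.18*c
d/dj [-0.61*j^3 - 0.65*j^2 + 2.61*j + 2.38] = -1.83*j^2 - 1.3*j + 2.61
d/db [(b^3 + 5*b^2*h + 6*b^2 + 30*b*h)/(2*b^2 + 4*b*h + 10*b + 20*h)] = (-b*(2*b + 2*h + 5)*(b^2 + 5*b*h + 6*b + 30*h) + (b^2 + 2*b*h + 5*b + 10*h)*(3*b^2 + 10*b*h + 12*b + 30*h))/(2*(b^2 + 2*b*h + 5*b + 10*h)^2)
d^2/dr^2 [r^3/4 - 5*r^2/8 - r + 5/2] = 3*r/2 - 5/4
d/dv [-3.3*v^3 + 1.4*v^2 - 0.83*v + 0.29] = -9.9*v^2 + 2.8*v - 0.83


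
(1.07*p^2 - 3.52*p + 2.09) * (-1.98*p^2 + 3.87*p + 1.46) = -2.1186*p^4 + 11.1105*p^3 - 16.1984*p^2 + 2.9491*p + 3.0514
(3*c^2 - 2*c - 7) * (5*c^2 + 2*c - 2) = 15*c^4 - 4*c^3 - 45*c^2 - 10*c + 14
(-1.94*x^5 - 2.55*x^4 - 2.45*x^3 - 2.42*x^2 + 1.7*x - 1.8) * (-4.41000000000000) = 8.5554*x^5 + 11.2455*x^4 + 10.8045*x^3 + 10.6722*x^2 - 7.497*x + 7.938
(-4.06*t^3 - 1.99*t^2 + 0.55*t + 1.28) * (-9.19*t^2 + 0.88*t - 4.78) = 37.3114*t^5 + 14.7153*t^4 + 12.6011*t^3 - 1.767*t^2 - 1.5026*t - 6.1184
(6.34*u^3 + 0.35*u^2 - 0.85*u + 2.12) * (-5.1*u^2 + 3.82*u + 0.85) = -32.334*u^5 + 22.4338*u^4 + 11.061*u^3 - 13.7615*u^2 + 7.3759*u + 1.802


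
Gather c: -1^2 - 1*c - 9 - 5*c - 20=-6*c - 30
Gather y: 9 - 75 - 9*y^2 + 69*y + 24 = -9*y^2 + 69*y - 42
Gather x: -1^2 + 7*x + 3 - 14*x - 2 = -7*x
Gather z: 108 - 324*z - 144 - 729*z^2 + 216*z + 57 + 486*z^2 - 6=-243*z^2 - 108*z + 15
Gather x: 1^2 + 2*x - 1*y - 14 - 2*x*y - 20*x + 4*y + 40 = x*(-2*y - 18) + 3*y + 27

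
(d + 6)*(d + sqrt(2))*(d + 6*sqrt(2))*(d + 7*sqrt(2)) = d^4 + 6*d^3 + 14*sqrt(2)*d^3 + 110*d^2 + 84*sqrt(2)*d^2 + 84*sqrt(2)*d + 660*d + 504*sqrt(2)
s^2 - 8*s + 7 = (s - 7)*(s - 1)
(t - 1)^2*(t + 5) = t^3 + 3*t^2 - 9*t + 5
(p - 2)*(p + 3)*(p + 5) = p^3 + 6*p^2 - p - 30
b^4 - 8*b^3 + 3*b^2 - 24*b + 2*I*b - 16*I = (b - 8)*(b - 2*I)*(b + I)^2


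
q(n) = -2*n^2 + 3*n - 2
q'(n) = 3 - 4*n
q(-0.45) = -3.76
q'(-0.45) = 4.80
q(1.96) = -3.80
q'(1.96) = -4.84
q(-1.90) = -14.92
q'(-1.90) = 10.60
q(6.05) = -57.06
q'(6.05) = -21.20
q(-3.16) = -31.45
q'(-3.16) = 15.64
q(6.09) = -57.91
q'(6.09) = -21.36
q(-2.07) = -16.78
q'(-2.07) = 11.28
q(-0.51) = -4.05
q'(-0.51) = 5.04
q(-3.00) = -29.00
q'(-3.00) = 15.00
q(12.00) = -254.00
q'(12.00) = -45.00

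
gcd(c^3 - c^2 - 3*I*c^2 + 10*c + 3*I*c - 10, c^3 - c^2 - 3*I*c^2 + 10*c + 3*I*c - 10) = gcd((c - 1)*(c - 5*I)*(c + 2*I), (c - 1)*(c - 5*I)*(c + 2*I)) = c^3 + c^2*(-1 - 3*I) + c*(10 + 3*I) - 10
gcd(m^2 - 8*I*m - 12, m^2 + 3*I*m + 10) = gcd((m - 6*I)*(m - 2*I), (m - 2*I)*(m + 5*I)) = m - 2*I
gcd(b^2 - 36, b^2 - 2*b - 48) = b + 6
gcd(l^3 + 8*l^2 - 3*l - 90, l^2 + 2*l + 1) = 1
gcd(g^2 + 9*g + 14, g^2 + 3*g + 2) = g + 2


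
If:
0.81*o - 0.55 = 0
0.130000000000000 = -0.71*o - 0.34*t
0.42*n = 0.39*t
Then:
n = -1.67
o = 0.68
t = -1.80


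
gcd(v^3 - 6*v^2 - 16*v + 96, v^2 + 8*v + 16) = v + 4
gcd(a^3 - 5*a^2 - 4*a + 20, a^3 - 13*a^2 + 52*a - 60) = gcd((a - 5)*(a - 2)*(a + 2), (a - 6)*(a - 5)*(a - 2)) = a^2 - 7*a + 10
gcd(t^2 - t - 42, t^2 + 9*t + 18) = t + 6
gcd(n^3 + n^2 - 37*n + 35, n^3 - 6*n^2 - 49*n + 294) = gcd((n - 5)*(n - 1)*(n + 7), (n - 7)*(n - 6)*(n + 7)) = n + 7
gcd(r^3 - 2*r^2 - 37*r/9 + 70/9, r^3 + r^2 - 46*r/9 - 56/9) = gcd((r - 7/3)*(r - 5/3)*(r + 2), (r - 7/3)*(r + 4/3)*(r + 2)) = r^2 - r/3 - 14/3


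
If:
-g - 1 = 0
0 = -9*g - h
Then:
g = -1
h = 9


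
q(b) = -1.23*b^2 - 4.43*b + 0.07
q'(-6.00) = 10.33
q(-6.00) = -17.63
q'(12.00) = -33.95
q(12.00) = -230.21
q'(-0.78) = -2.51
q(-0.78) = 2.78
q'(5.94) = -19.04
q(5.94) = -69.64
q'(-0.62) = -2.90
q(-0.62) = 2.34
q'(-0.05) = -4.31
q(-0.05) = 0.29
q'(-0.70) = -2.71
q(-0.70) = 2.57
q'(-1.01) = -1.95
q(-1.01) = 3.29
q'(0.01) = -4.45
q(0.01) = 0.03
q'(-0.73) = -2.63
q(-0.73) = 2.65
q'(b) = -2.46*b - 4.43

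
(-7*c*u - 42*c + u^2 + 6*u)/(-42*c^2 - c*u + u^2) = (u + 6)/(6*c + u)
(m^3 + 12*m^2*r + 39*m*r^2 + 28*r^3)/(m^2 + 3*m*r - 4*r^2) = (-m^2 - 8*m*r - 7*r^2)/(-m + r)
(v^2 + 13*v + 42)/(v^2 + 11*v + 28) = (v + 6)/(v + 4)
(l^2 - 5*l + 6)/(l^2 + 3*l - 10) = (l - 3)/(l + 5)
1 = 1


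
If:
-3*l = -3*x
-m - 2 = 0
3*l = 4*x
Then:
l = 0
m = -2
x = 0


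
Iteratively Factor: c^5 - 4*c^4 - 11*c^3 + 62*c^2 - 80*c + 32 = (c - 1)*(c^4 - 3*c^3 - 14*c^2 + 48*c - 32) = (c - 4)*(c - 1)*(c^3 + c^2 - 10*c + 8) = (c - 4)*(c - 1)*(c + 4)*(c^2 - 3*c + 2) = (c - 4)*(c - 2)*(c - 1)*(c + 4)*(c - 1)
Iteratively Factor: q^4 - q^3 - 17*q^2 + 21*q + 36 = (q + 4)*(q^3 - 5*q^2 + 3*q + 9) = (q - 3)*(q + 4)*(q^2 - 2*q - 3) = (q - 3)*(q + 1)*(q + 4)*(q - 3)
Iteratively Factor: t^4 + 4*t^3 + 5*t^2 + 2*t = (t)*(t^3 + 4*t^2 + 5*t + 2) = t*(t + 1)*(t^2 + 3*t + 2) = t*(t + 1)*(t + 2)*(t + 1)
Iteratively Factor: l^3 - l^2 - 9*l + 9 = (l + 3)*(l^2 - 4*l + 3) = (l - 3)*(l + 3)*(l - 1)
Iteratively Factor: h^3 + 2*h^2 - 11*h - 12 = (h - 3)*(h^2 + 5*h + 4) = (h - 3)*(h + 4)*(h + 1)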